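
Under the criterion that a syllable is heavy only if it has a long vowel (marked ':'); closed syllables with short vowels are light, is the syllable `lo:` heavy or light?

`lo:`: long vowel, open (no coda). Long vowel → heavy.

heavy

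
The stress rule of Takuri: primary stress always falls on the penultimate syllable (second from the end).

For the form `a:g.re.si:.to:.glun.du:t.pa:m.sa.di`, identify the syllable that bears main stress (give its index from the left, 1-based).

8

The word has 9 syllables; the penultimate syllable (second from the end) is syllable 8 (sa).
Primary stress: syllable 8 → a:g.re.si:.to:.glun.du:t.pa:m.ˈsa.di.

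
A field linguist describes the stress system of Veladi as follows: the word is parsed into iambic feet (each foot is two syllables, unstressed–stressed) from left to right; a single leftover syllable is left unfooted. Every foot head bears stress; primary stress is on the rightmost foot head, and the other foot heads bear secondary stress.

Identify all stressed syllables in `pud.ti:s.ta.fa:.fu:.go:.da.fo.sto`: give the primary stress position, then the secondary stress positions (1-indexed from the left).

Parse left to right into iambic (σˈσ) feet: (pud.ˈti:s) (ta.ˈfa:) (fu:.ˈgo:) (da.ˈfo) sto. Syllable 9 is left unfooted.
Foot heads (stressed positions): 2, 4, 6, 8.
End Rule Rightmost: primary stress on the rightmost head = syllable 8.
Secondary stress on 2, 4, 6: pud.ˌti:s.ta.ˌfa:.fu:.ˌgo:.da.ˈfo.sto.

primary 8, secondary 2, 4, 6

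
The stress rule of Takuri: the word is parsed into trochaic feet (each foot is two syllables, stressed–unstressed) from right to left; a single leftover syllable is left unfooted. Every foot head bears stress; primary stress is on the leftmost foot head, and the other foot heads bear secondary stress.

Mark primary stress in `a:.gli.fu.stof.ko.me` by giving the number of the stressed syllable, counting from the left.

Parse right to left into trochaic (ˈσσ) feet: (ˈa:.gli) (ˈfu.stof) (ˈko.me).
Foot heads (stressed positions): 1, 3, 5.
End Rule Leftmost: primary stress on the leftmost head = syllable 1.
Primary stress: syllable 1 → ˈa:.gli.fu.stof.ko.me.

1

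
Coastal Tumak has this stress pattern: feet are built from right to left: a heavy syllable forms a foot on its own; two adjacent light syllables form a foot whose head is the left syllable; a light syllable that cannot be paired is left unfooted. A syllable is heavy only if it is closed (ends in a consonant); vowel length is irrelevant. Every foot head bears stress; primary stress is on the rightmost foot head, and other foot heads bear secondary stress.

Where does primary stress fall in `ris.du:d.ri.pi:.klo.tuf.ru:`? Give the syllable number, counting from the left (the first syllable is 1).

6

Weights: 1 ris H, 2 du:d H, 3 ri L, 4 pi: L, 5 klo L, 6 tuf H, 7 ru: L.
Parse right to left (heavy = foot alone; LL = one foot; stranded L unfooted): (ˈris) (ˈdu:d) ri (ˈpi:.klo) (ˈtuf) ru:.
Foot heads: 1, 2, 4, 6.
Primary stress on the rightmost head = syllable 6.
Primary stress: syllable 6 → ris.du:d.ri.pi:.klo.ˈtuf.ru:.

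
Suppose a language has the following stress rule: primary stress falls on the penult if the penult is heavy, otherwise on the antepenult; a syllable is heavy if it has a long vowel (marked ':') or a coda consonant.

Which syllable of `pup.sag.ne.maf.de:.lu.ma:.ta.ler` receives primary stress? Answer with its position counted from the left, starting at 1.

Weights: 7 ma: H, 8 ta L, 9 ler H.
The penult (syllable 8, ta) is light, so stress falls on the antepenult (syllable 7, ma:).
Primary stress: syllable 7 → pup.sag.ne.maf.de:.lu.ˈma:.ta.ler.

7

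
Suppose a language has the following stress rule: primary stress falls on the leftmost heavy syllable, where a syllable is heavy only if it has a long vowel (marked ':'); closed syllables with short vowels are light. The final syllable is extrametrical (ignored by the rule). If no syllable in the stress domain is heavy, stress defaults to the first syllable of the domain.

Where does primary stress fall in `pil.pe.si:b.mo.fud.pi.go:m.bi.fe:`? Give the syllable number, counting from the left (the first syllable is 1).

The final syllable (9, fe:) is extrametrical; the stress domain is syllables 1–8.
Weights: 1 pil L, 2 pe L, 3 si:b H, 4 mo L, 5 fud L, 6 pi L, 7 go:m H, 8 bi L.
Heavy syllables in the domain: 3, 7. The leftmost is syllable 3 (si:b).
Primary stress: syllable 3 → pil.pe.ˈsi:b.mo.fud.pi.go:m.bi.fe:.

3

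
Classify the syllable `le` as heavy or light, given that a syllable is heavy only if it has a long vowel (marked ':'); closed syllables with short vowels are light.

`le`: short vowel, open (no coda). Short vowel → light.

light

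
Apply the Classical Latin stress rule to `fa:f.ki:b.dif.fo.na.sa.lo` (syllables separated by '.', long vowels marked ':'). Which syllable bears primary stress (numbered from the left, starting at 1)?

Classical Latin: stress the penult if heavy (long vowel or closed), else the antepenult.
Weights: 5 na L, 6 sa L, 7 lo L.
The penult (syllable 6, sa) is light, so stress falls on the antepenult (syllable 5, na).
Stress on syllable 5: fa:f.ki:b.dif.fo.ˈna.sa.lo.

5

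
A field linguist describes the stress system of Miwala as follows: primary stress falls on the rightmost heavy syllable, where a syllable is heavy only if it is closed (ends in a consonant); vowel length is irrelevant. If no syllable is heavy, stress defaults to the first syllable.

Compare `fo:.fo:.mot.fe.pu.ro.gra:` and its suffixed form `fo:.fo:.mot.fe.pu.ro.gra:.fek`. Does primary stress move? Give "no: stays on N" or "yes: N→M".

yes: 3→8

Base `fo:.fo:.mot.fe.pu.ro.gra:` (7 syllables):
  Weights: 1 fo: L, 2 fo: L, 3 mot H, 4 fe L, 5 pu L, 6 ro L, 7 gra: L.
  Heavy syllables in the domain: 3. The rightmost is syllable 3 (mot).
  → primary stress on syllable 3.
Suffixed `fo:.fo:.mot.fe.pu.ro.gra:.fek` (8 syllables):
  Weights: 1 fo: L, 2 fo: L, 3 mot H, 4 fe L, 5 pu L, 6 ro L, 7 gra: L, 8 fek H.
  Heavy syllables in the domain: 3, 8. The rightmost is syllable 8 (fek).
  → primary stress on syllable 8.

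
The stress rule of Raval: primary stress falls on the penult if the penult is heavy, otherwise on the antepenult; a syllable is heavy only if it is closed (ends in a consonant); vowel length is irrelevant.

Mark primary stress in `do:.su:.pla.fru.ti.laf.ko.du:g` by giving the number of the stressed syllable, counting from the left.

6

Weights: 6 laf H, 7 ko L, 8 du:g H.
The penult (syllable 7, ko) is light, so stress falls on the antepenult (syllable 6, laf).
Primary stress: syllable 6 → do:.su:.pla.fru.ti.ˈlaf.ko.du:g.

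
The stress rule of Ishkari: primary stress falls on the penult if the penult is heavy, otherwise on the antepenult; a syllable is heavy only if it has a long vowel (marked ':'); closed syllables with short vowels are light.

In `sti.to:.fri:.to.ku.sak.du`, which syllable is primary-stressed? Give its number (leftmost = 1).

Weights: 5 ku L, 6 sak L, 7 du L.
The penult (syllable 6, sak) is light, so stress falls on the antepenult (syllable 5, ku).
Primary stress: syllable 5 → sti.to:.fri:.to.ˈku.sak.du.

5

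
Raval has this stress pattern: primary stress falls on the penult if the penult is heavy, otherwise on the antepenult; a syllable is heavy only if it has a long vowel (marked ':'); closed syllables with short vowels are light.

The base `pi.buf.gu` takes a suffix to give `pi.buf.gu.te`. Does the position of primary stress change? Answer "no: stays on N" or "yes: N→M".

yes: 1→2

Base `pi.buf.gu` (3 syllables):
  Weights: 1 pi L, 2 buf L, 3 gu L.
  The penult (syllable 2, buf) is light, so stress falls on the antepenult (syllable 1, pi).
  → primary stress on syllable 1.
Suffixed `pi.buf.gu.te` (4 syllables):
  Weights: 2 buf L, 3 gu L, 4 te L.
  The penult (syllable 3, gu) is light, so stress falls on the antepenult (syllable 2, buf).
  → primary stress on syllable 2.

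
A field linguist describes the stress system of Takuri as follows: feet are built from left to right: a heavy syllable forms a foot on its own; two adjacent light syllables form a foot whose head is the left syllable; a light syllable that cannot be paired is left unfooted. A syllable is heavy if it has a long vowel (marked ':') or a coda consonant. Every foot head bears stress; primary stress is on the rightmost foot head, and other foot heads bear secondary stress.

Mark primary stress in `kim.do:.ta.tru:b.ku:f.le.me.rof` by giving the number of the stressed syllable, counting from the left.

8

Weights: 1 kim H, 2 do: H, 3 ta L, 4 tru:b H, 5 ku:f H, 6 le L, 7 me L, 8 rof H.
Parse left to right (heavy = foot alone; LL = one foot; stranded L unfooted): (ˈkim) (ˈdo:) ta (ˈtru:b) (ˈku:f) (ˈle.me) (ˈrof).
Foot heads: 1, 2, 4, 5, 6, 8.
Primary stress on the rightmost head = syllable 8.
Primary stress: syllable 8 → kim.do:.ta.tru:b.ku:f.le.me.ˈrof.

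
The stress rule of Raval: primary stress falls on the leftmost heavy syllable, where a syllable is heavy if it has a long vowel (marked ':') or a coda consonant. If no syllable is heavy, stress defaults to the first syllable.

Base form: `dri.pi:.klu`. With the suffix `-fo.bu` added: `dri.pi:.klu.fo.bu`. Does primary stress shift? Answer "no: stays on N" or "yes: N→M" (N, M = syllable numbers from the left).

no: stays on 2

Base `dri.pi:.klu` (3 syllables):
  Weights: 1 dri L, 2 pi: H, 3 klu L.
  Heavy syllables in the domain: 2. The leftmost is syllable 2 (pi:).
  → primary stress on syllable 2.
Suffixed `dri.pi:.klu.fo.bu` (5 syllables):
  Weights: 1 dri L, 2 pi: H, 3 klu L, 4 fo L, 5 bu L.
  Heavy syllables in the domain: 2. The leftmost is syllable 2 (pi:).
  → primary stress on syllable 2.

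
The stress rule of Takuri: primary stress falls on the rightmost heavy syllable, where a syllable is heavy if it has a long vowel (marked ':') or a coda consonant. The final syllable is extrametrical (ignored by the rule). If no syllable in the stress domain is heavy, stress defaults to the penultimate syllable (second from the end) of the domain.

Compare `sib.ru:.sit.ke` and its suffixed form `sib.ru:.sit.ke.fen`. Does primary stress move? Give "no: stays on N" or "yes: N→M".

Base `sib.ru:.sit.ke` (4 syllables):
  The final syllable (4, ke) is extrametrical; the stress domain is syllables 1–3.
  Weights: 1 sib H, 2 ru: H, 3 sit H.
  Heavy syllables in the domain: 1, 2, 3. The rightmost is syllable 3 (sit).
  → primary stress on syllable 3.
Suffixed `sib.ru:.sit.ke.fen` (5 syllables):
  The final syllable (5, fen) is extrametrical; the stress domain is syllables 1–4.
  Weights: 1 sib H, 2 ru: H, 3 sit H, 4 ke L.
  Heavy syllables in the domain: 1, 2, 3. The rightmost is syllable 3 (sit).
  → primary stress on syllable 3.

no: stays on 3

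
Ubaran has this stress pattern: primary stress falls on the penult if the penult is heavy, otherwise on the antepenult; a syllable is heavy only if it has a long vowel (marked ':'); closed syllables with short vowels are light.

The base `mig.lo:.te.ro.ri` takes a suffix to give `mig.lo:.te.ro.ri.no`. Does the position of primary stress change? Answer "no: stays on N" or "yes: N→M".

Base `mig.lo:.te.ro.ri` (5 syllables):
  Weights: 3 te L, 4 ro L, 5 ri L.
  The penult (syllable 4, ro) is light, so stress falls on the antepenult (syllable 3, te).
  → primary stress on syllable 3.
Suffixed `mig.lo:.te.ro.ri.no` (6 syllables):
  Weights: 4 ro L, 5 ri L, 6 no L.
  The penult (syllable 5, ri) is light, so stress falls on the antepenult (syllable 4, ro).
  → primary stress on syllable 4.

yes: 3→4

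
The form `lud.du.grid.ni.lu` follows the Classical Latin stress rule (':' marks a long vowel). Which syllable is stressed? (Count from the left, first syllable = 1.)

Classical Latin: stress the penult if heavy (long vowel or closed), else the antepenult.
Weights: 3 grid H, 4 ni L, 5 lu L.
The penult (syllable 4, ni) is light, so stress falls on the antepenult (syllable 3, grid).
Stress on syllable 3: lud.du.ˈgrid.ni.lu.

3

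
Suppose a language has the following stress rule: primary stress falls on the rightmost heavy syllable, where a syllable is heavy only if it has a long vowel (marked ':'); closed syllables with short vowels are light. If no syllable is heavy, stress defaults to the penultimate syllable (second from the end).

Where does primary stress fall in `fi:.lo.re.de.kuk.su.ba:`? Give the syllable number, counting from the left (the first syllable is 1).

7

Weights: 1 fi: H, 2 lo L, 3 re L, 4 de L, 5 kuk L, 6 su L, 7 ba: H.
Heavy syllables in the domain: 1, 7. The rightmost is syllable 7 (ba:).
Primary stress: syllable 7 → fi:.lo.re.de.kuk.su.ˈba:.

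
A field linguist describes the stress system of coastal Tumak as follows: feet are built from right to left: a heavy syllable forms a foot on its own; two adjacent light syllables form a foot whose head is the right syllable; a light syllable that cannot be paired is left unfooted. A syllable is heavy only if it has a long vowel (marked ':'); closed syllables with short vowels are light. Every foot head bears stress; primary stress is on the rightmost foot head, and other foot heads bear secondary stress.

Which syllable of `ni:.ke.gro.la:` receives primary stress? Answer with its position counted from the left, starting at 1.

4

Weights: 1 ni: H, 2 ke L, 3 gro L, 4 la: H.
Parse right to left (heavy = foot alone; LL = one foot; stranded L unfooted): (ˈni:) (ke.ˈgro) (ˈla:).
Foot heads: 1, 3, 4.
Primary stress on the rightmost head = syllable 4.
Primary stress: syllable 4 → ni:.ke.gro.ˈla:.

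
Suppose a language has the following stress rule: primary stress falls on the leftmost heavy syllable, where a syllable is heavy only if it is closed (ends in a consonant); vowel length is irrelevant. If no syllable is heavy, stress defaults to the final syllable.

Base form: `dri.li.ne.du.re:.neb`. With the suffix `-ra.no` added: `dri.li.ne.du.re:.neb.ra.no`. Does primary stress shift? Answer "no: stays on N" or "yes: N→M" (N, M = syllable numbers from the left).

Base `dri.li.ne.du.re:.neb` (6 syllables):
  Weights: 1 dri L, 2 li L, 3 ne L, 4 du L, 5 re: L, 6 neb H.
  Heavy syllables in the domain: 6. The leftmost is syllable 6 (neb).
  → primary stress on syllable 6.
Suffixed `dri.li.ne.du.re:.neb.ra.no` (8 syllables):
  Weights: 1 dri L, 2 li L, 3 ne L, 4 du L, 5 re: L, 6 neb H, 7 ra L, 8 no L.
  Heavy syllables in the domain: 6. The leftmost is syllable 6 (neb).
  → primary stress on syllable 6.

no: stays on 6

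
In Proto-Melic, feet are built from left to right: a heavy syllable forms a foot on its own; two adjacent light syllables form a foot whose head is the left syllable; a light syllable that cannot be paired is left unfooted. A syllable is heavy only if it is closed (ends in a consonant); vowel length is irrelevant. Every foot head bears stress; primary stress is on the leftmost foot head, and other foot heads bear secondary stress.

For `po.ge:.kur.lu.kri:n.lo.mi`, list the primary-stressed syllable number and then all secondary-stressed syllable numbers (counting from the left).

Weights: 1 po L, 2 ge: L, 3 kur H, 4 lu L, 5 kri:n H, 6 lo L, 7 mi L.
Parse left to right (heavy = foot alone; LL = one foot; stranded L unfooted): (ˈpo.ge:) (ˈkur) lu (ˈkri:n) (ˈlo.mi).
Foot heads: 1, 3, 5, 6.
Primary stress on the leftmost head = syllable 1.
Secondary stress on 3, 5, 6: ˈpo.ge:.ˌkur.lu.ˌkri:n.ˌlo.mi.

primary 1, secondary 3, 5, 6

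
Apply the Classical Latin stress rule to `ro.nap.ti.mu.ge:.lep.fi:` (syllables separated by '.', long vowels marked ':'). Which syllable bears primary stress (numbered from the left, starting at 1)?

Classical Latin: stress the penult if heavy (long vowel or closed), else the antepenult.
Weights: 5 ge: H, 6 lep H, 7 fi: H.
The penult (syllable 6, lep) is heavy, so it takes stress.
Stress on syllable 6: ro.nap.ti.mu.ge:.ˈlep.fi:.

6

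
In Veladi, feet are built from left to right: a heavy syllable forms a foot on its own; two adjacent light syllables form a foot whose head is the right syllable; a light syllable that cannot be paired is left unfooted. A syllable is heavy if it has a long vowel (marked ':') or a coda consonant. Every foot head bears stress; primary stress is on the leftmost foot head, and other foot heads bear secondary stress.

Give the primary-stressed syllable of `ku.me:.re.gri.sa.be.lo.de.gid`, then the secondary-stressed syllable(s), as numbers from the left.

Weights: 1 ku L, 2 me: H, 3 re L, 4 gri L, 5 sa L, 6 be L, 7 lo L, 8 de L, 9 gid H.
Parse left to right (heavy = foot alone; LL = one foot; stranded L unfooted): ku (ˈme:) (re.ˈgri) (sa.ˈbe) (lo.ˈde) (ˈgid).
Foot heads: 2, 4, 6, 8, 9.
Primary stress on the leftmost head = syllable 2.
Secondary stress on 4, 6, 8, 9: ku.ˈme:.re.ˌgri.sa.ˌbe.lo.ˌde.ˌgid.

primary 2, secondary 4, 6, 8, 9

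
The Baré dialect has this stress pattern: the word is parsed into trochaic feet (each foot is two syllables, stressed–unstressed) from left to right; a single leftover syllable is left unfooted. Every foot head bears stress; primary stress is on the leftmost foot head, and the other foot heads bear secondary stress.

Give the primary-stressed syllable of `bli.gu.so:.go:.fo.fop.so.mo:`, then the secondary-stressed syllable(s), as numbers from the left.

Parse left to right into trochaic (ˈσσ) feet: (ˈbli.gu) (ˈso:.go:) (ˈfo.fop) (ˈso.mo:).
Foot heads (stressed positions): 1, 3, 5, 7.
End Rule Leftmost: primary stress on the leftmost head = syllable 1.
Secondary stress on 3, 5, 7: ˈbli.gu.ˌso:.go:.ˌfo.fop.ˌso.mo:.

primary 1, secondary 3, 5, 7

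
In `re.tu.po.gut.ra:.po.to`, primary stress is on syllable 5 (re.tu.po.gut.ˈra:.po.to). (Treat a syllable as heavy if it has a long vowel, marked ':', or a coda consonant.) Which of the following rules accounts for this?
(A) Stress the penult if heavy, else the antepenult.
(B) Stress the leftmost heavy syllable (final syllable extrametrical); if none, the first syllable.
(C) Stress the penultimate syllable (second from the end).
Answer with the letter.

Rule A → syllable 5 ✓.
Rule B → syllable 4 (observed: 5).
Rule C → syllable 6 (observed: 5).

A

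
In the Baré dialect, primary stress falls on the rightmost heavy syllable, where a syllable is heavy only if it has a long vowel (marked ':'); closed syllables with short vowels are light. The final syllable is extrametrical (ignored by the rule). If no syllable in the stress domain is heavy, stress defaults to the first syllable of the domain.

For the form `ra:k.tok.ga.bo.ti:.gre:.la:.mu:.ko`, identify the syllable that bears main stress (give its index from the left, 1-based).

The final syllable (9, ko) is extrametrical; the stress domain is syllables 1–8.
Weights: 1 ra:k H, 2 tok L, 3 ga L, 4 bo L, 5 ti: H, 6 gre: H, 7 la: H, 8 mu: H.
Heavy syllables in the domain: 1, 5, 6, 7, 8. The rightmost is syllable 8 (mu:).
Primary stress: syllable 8 → ra:k.tok.ga.bo.ti:.gre:.la:.ˈmu:.ko.

8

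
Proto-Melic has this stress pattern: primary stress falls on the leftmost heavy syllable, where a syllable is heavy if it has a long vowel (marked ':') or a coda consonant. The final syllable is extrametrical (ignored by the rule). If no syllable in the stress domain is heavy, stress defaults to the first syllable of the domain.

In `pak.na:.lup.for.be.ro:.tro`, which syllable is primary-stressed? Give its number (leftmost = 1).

The final syllable (7, tro) is extrametrical; the stress domain is syllables 1–6.
Weights: 1 pak H, 2 na: H, 3 lup H, 4 for H, 5 be L, 6 ro: H.
Heavy syllables in the domain: 1, 2, 3, 4, 6. The leftmost is syllable 1 (pak).
Primary stress: syllable 1 → ˈpak.na:.lup.for.be.ro:.tro.

1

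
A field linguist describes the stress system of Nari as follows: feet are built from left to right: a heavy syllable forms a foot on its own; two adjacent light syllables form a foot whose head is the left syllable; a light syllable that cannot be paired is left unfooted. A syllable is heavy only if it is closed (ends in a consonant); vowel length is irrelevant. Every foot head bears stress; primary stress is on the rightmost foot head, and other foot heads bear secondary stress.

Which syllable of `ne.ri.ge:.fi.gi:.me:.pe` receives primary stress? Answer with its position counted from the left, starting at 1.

5

Weights: 1 ne L, 2 ri L, 3 ge: L, 4 fi L, 5 gi: L, 6 me: L, 7 pe L.
Parse left to right (heavy = foot alone; LL = one foot; stranded L unfooted): (ˈne.ri) (ˈge:.fi) (ˈgi:.me:) pe.
Foot heads: 1, 3, 5.
Primary stress on the rightmost head = syllable 5.
Primary stress: syllable 5 → ne.ri.ge:.fi.ˈgi:.me:.pe.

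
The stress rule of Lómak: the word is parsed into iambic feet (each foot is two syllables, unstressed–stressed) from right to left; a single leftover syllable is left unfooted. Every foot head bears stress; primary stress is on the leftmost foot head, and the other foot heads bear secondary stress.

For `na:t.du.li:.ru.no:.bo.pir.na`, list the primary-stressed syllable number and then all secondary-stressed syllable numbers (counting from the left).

primary 2, secondary 4, 6, 8

Parse right to left into iambic (σˈσ) feet: (na:t.ˈdu) (li:.ˈru) (no:.ˈbo) (pir.ˈna).
Foot heads (stressed positions): 2, 4, 6, 8.
End Rule Leftmost: primary stress on the leftmost head = syllable 2.
Secondary stress on 4, 6, 8: na:t.ˈdu.li:.ˌru.no:.ˌbo.pir.ˌna.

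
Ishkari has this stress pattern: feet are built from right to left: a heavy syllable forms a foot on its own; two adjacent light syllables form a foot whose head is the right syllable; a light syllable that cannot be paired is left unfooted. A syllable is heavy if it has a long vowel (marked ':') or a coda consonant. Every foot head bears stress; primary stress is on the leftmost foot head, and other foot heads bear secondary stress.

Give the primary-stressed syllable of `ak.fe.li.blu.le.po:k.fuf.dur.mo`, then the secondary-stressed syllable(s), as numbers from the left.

primary 1, secondary 3, 5, 6, 7, 8

Weights: 1 ak H, 2 fe L, 3 li L, 4 blu L, 5 le L, 6 po:k H, 7 fuf H, 8 dur H, 9 mo L.
Parse right to left (heavy = foot alone; LL = one foot; stranded L unfooted): (ˈak) (fe.ˈli) (blu.ˈle) (ˈpo:k) (ˈfuf) (ˈdur) mo.
Foot heads: 1, 3, 5, 6, 7, 8.
Primary stress on the leftmost head = syllable 1.
Secondary stress on 3, 5, 6, 7, 8: ˈak.fe.ˌli.blu.ˌle.ˌpo:k.ˌfuf.ˌdur.mo.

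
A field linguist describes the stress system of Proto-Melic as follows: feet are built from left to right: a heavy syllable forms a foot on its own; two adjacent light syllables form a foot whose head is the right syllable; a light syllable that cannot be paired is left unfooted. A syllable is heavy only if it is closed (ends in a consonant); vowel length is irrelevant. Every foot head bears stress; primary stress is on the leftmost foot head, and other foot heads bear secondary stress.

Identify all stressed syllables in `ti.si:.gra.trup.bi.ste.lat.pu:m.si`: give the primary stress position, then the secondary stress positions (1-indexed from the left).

primary 2, secondary 4, 6, 7, 8

Weights: 1 ti L, 2 si: L, 3 gra L, 4 trup H, 5 bi L, 6 ste L, 7 lat H, 8 pu:m H, 9 si L.
Parse left to right (heavy = foot alone; LL = one foot; stranded L unfooted): (ti.ˈsi:) gra (ˈtrup) (bi.ˈste) (ˈlat) (ˈpu:m) si.
Foot heads: 2, 4, 6, 7, 8.
Primary stress on the leftmost head = syllable 2.
Secondary stress on 4, 6, 7, 8: ti.ˈsi:.gra.ˌtrup.bi.ˌste.ˌlat.ˌpu:m.si.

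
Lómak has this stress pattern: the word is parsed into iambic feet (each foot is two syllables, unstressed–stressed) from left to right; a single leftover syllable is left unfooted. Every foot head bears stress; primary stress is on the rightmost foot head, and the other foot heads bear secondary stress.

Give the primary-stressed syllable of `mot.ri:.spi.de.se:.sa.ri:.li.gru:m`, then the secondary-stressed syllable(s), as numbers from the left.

Parse left to right into iambic (σˈσ) feet: (mot.ˈri:) (spi.ˈde) (se:.ˈsa) (ri:.ˈli) gru:m. Syllable 9 is left unfooted.
Foot heads (stressed positions): 2, 4, 6, 8.
End Rule Rightmost: primary stress on the rightmost head = syllable 8.
Secondary stress on 2, 4, 6: mot.ˌri:.spi.ˌde.se:.ˌsa.ri:.ˈli.gru:m.

primary 8, secondary 2, 4, 6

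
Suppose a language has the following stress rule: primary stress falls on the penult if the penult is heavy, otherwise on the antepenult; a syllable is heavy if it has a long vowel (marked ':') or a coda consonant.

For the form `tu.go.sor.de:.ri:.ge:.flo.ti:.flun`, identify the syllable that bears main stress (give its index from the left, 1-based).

Weights: 7 flo L, 8 ti: H, 9 flun H.
The penult (syllable 8, ti:) is heavy, so it takes stress.
Primary stress: syllable 8 → tu.go.sor.de:.ri:.ge:.flo.ˈti:.flun.

8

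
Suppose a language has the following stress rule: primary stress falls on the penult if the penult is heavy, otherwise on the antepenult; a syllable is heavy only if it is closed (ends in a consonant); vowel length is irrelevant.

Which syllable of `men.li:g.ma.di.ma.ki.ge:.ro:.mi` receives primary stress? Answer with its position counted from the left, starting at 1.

7

Weights: 7 ge: L, 8 ro: L, 9 mi L.
The penult (syllable 8, ro:) is light, so stress falls on the antepenult (syllable 7, ge:).
Primary stress: syllable 7 → men.li:g.ma.di.ma.ki.ˈge:.ro:.mi.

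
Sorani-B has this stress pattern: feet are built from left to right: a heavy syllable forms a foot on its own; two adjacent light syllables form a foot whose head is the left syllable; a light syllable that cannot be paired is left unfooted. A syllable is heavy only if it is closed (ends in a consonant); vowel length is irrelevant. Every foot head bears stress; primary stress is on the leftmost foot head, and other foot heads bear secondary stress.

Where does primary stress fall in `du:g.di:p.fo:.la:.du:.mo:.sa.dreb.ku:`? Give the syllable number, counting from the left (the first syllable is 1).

Weights: 1 du:g H, 2 di:p H, 3 fo: L, 4 la: L, 5 du: L, 6 mo: L, 7 sa L, 8 dreb H, 9 ku: L.
Parse left to right (heavy = foot alone; LL = one foot; stranded L unfooted): (ˈdu:g) (ˈdi:p) (ˈfo:.la:) (ˈdu:.mo:) sa (ˈdreb) ku:.
Foot heads: 1, 2, 3, 5, 8.
Primary stress on the leftmost head = syllable 1.
Primary stress: syllable 1 → ˈdu:g.di:p.fo:.la:.du:.mo:.sa.dreb.ku:.

1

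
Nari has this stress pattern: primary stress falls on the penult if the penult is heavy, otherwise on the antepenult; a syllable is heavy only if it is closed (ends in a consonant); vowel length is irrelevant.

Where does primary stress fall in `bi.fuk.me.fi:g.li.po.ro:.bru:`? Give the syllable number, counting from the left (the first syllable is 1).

6

Weights: 6 po L, 7 ro: L, 8 bru: L.
The penult (syllable 7, ro:) is light, so stress falls on the antepenult (syllable 6, po).
Primary stress: syllable 6 → bi.fuk.me.fi:g.li.ˈpo.ro:.bru:.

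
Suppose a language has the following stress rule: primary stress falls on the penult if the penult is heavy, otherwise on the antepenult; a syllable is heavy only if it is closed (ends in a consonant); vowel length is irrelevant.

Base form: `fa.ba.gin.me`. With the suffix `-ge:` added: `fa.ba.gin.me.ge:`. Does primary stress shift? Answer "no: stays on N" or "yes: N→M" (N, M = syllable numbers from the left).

no: stays on 3

Base `fa.ba.gin.me` (4 syllables):
  Weights: 2 ba L, 3 gin H, 4 me L.
  The penult (syllable 3, gin) is heavy, so it takes stress.
  → primary stress on syllable 3.
Suffixed `fa.ba.gin.me.ge:` (5 syllables):
  Weights: 3 gin H, 4 me L, 5 ge: L.
  The penult (syllable 4, me) is light, so stress falls on the antepenult (syllable 3, gin).
  → primary stress on syllable 3.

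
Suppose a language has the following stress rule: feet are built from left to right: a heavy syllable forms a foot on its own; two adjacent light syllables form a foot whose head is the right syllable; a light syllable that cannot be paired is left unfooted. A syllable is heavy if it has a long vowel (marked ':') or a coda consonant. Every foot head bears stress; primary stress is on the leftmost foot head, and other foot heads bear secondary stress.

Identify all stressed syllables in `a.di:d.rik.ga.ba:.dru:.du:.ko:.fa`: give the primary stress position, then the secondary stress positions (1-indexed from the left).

primary 2, secondary 3, 5, 6, 7, 8

Weights: 1 a L, 2 di:d H, 3 rik H, 4 ga L, 5 ba: H, 6 dru: H, 7 du: H, 8 ko: H, 9 fa L.
Parse left to right (heavy = foot alone; LL = one foot; stranded L unfooted): a (ˈdi:d) (ˈrik) ga (ˈba:) (ˈdru:) (ˈdu:) (ˈko:) fa.
Foot heads: 2, 3, 5, 6, 7, 8.
Primary stress on the leftmost head = syllable 2.
Secondary stress on 3, 5, 6, 7, 8: a.ˈdi:d.ˌrik.ga.ˌba:.ˌdru:.ˌdu:.ˌko:.fa.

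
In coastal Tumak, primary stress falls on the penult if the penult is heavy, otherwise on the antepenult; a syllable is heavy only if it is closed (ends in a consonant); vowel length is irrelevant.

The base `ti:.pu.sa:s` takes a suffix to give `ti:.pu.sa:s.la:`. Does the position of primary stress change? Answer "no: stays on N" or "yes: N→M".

yes: 1→3

Base `ti:.pu.sa:s` (3 syllables):
  Weights: 1 ti: L, 2 pu L, 3 sa:s H.
  The penult (syllable 2, pu) is light, so stress falls on the antepenult (syllable 1, ti:).
  → primary stress on syllable 1.
Suffixed `ti:.pu.sa:s.la:` (4 syllables):
  Weights: 2 pu L, 3 sa:s H, 4 la: L.
  The penult (syllable 3, sa:s) is heavy, so it takes stress.
  → primary stress on syllable 3.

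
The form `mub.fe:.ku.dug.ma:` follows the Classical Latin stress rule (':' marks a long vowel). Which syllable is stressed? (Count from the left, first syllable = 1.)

4

Classical Latin: stress the penult if heavy (long vowel or closed), else the antepenult.
Weights: 3 ku L, 4 dug H, 5 ma: H.
The penult (syllable 4, dug) is heavy, so it takes stress.
Stress on syllable 4: mub.fe:.ku.ˈdug.ma:.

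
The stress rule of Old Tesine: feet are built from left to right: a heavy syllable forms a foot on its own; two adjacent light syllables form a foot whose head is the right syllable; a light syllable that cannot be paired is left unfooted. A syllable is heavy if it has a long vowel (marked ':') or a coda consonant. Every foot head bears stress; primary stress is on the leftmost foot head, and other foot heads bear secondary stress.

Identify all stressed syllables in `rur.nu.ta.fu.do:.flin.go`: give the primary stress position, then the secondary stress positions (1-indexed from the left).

primary 1, secondary 3, 5, 6

Weights: 1 rur H, 2 nu L, 3 ta L, 4 fu L, 5 do: H, 6 flin H, 7 go L.
Parse left to right (heavy = foot alone; LL = one foot; stranded L unfooted): (ˈrur) (nu.ˈta) fu (ˈdo:) (ˈflin) go.
Foot heads: 1, 3, 5, 6.
Primary stress on the leftmost head = syllable 1.
Secondary stress on 3, 5, 6: ˈrur.nu.ˌta.fu.ˌdo:.ˌflin.go.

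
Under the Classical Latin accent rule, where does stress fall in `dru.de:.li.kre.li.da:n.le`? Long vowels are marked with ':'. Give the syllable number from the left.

6

Classical Latin: stress the penult if heavy (long vowel or closed), else the antepenult.
Weights: 5 li L, 6 da:n H, 7 le L.
The penult (syllable 6, da:n) is heavy, so it takes stress.
Stress on syllable 6: dru.de:.li.kre.li.ˈda:n.le.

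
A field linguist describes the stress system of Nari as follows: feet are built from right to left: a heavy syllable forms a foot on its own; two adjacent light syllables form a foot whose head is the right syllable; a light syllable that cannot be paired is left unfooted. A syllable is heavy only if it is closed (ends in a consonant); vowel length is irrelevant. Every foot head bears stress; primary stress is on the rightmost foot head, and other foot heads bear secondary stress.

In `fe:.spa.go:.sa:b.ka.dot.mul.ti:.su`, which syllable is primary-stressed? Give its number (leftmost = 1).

Weights: 1 fe: L, 2 spa L, 3 go: L, 4 sa:b H, 5 ka L, 6 dot H, 7 mul H, 8 ti: L, 9 su L.
Parse right to left (heavy = foot alone; LL = one foot; stranded L unfooted): fe: (spa.ˈgo:) (ˈsa:b) ka (ˈdot) (ˈmul) (ti:.ˈsu).
Foot heads: 3, 4, 6, 7, 9.
Primary stress on the rightmost head = syllable 9.
Primary stress: syllable 9 → fe:.spa.go:.sa:b.ka.dot.mul.ti:.ˈsu.

9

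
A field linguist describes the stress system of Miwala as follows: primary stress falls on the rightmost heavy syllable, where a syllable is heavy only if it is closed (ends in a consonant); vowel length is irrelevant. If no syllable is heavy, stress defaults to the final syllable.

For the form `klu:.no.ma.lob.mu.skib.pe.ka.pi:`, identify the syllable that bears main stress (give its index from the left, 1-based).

Weights: 1 klu: L, 2 no L, 3 ma L, 4 lob H, 5 mu L, 6 skib H, 7 pe L, 8 ka L, 9 pi: L.
Heavy syllables in the domain: 4, 6. The rightmost is syllable 6 (skib).
Primary stress: syllable 6 → klu:.no.ma.lob.mu.ˈskib.pe.ka.pi:.

6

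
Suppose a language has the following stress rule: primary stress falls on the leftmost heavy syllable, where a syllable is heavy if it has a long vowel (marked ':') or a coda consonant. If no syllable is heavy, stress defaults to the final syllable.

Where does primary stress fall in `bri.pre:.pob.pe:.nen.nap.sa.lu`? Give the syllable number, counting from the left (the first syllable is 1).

Weights: 1 bri L, 2 pre: H, 3 pob H, 4 pe: H, 5 nen H, 6 nap H, 7 sa L, 8 lu L.
Heavy syllables in the domain: 2, 3, 4, 5, 6. The leftmost is syllable 2 (pre:).
Primary stress: syllable 2 → bri.ˈpre:.pob.pe:.nen.nap.sa.lu.

2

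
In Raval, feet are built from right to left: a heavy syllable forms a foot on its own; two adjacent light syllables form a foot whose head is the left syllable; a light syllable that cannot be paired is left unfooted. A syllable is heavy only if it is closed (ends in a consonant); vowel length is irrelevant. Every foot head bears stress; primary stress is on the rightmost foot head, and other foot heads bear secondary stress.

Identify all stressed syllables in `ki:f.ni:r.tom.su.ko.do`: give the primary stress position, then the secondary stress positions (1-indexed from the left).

primary 5, secondary 1, 2, 3

Weights: 1 ki:f H, 2 ni:r H, 3 tom H, 4 su L, 5 ko L, 6 do L.
Parse right to left (heavy = foot alone; LL = one foot; stranded L unfooted): (ˈki:f) (ˈni:r) (ˈtom) su (ˈko.do).
Foot heads: 1, 2, 3, 5.
Primary stress on the rightmost head = syllable 5.
Secondary stress on 1, 2, 3: ˌki:f.ˌni:r.ˌtom.su.ˈko.do.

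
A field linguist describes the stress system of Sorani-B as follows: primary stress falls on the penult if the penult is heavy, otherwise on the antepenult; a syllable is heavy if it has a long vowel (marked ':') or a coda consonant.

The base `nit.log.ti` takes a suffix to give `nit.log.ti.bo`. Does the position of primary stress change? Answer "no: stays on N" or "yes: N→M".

Base `nit.log.ti` (3 syllables):
  Weights: 1 nit H, 2 log H, 3 ti L.
  The penult (syllable 2, log) is heavy, so it takes stress.
  → primary stress on syllable 2.
Suffixed `nit.log.ti.bo` (4 syllables):
  Weights: 2 log H, 3 ti L, 4 bo L.
  The penult (syllable 3, ti) is light, so stress falls on the antepenult (syllable 2, log).
  → primary stress on syllable 2.

no: stays on 2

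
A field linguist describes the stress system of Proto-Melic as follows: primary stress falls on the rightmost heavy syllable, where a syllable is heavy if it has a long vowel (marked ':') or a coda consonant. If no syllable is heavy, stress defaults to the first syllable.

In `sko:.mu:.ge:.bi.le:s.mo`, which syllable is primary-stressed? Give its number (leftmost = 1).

Weights: 1 sko: H, 2 mu: H, 3 ge: H, 4 bi L, 5 le:s H, 6 mo L.
Heavy syllables in the domain: 1, 2, 3, 5. The rightmost is syllable 5 (le:s).
Primary stress: syllable 5 → sko:.mu:.ge:.bi.ˈle:s.mo.

5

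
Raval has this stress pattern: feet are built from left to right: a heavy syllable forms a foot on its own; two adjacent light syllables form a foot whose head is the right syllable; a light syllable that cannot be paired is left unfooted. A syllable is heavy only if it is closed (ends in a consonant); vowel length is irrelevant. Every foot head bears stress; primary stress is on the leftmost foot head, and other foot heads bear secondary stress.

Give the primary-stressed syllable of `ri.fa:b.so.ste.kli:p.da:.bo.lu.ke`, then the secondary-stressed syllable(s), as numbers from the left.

Weights: 1 ri L, 2 fa:b H, 3 so L, 4 ste L, 5 kli:p H, 6 da: L, 7 bo L, 8 lu L, 9 ke L.
Parse left to right (heavy = foot alone; LL = one foot; stranded L unfooted): ri (ˈfa:b) (so.ˈste) (ˈkli:p) (da:.ˈbo) (lu.ˈke).
Foot heads: 2, 4, 5, 7, 9.
Primary stress on the leftmost head = syllable 2.
Secondary stress on 4, 5, 7, 9: ri.ˈfa:b.so.ˌste.ˌkli:p.da:.ˌbo.lu.ˌke.

primary 2, secondary 4, 5, 7, 9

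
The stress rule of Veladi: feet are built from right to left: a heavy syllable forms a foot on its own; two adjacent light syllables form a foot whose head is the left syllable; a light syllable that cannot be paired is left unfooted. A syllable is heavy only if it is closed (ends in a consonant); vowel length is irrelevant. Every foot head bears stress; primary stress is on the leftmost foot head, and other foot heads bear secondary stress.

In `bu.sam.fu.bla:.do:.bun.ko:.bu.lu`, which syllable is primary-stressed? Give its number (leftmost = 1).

2

Weights: 1 bu L, 2 sam H, 3 fu L, 4 bla: L, 5 do: L, 6 bun H, 7 ko: L, 8 bu L, 9 lu L.
Parse right to left (heavy = foot alone; LL = one foot; stranded L unfooted): bu (ˈsam) fu (ˈbla:.do:) (ˈbun) ko: (ˈbu.lu).
Foot heads: 2, 4, 6, 8.
Primary stress on the leftmost head = syllable 2.
Primary stress: syllable 2 → bu.ˈsam.fu.bla:.do:.bun.ko:.bu.lu.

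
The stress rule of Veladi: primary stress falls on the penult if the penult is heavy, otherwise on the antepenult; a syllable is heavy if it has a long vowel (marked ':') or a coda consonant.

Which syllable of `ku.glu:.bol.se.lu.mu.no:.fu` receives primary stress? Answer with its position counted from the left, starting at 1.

7

Weights: 6 mu L, 7 no: H, 8 fu L.
The penult (syllable 7, no:) is heavy, so it takes stress.
Primary stress: syllable 7 → ku.glu:.bol.se.lu.mu.ˈno:.fu.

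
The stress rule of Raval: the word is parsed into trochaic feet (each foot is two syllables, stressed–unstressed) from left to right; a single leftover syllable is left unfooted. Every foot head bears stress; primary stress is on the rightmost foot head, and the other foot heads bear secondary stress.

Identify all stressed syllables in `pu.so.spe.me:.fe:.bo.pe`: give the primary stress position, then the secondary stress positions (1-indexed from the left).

Parse left to right into trochaic (ˈσσ) feet: (ˈpu.so) (ˈspe.me:) (ˈfe:.bo) pe. Syllable 7 is left unfooted.
Foot heads (stressed positions): 1, 3, 5.
End Rule Rightmost: primary stress on the rightmost head = syllable 5.
Secondary stress on 1, 3: ˌpu.so.ˌspe.me:.ˈfe:.bo.pe.

primary 5, secondary 1, 3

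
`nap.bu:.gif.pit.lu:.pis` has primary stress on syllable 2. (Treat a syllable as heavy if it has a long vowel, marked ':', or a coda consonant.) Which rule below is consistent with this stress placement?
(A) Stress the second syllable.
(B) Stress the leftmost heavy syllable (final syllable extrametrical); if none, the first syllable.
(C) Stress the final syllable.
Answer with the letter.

Rule A → syllable 2 ✓.
Rule B → syllable 1 (observed: 2).
Rule C → syllable 6 (observed: 2).

A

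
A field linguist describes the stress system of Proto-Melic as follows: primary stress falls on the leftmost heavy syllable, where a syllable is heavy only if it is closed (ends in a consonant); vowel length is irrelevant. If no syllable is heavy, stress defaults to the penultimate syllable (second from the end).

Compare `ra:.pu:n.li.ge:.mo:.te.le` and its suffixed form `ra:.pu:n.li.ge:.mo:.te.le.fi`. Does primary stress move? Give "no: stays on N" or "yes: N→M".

Base `ra:.pu:n.li.ge:.mo:.te.le` (7 syllables):
  Weights: 1 ra: L, 2 pu:n H, 3 li L, 4 ge: L, 5 mo: L, 6 te L, 7 le L.
  Heavy syllables in the domain: 2. The leftmost is syllable 2 (pu:n).
  → primary stress on syllable 2.
Suffixed `ra:.pu:n.li.ge:.mo:.te.le.fi` (8 syllables):
  Weights: 1 ra: L, 2 pu:n H, 3 li L, 4 ge: L, 5 mo: L, 6 te L, 7 le L, 8 fi L.
  Heavy syllables in the domain: 2. The leftmost is syllable 2 (pu:n).
  → primary stress on syllable 2.

no: stays on 2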